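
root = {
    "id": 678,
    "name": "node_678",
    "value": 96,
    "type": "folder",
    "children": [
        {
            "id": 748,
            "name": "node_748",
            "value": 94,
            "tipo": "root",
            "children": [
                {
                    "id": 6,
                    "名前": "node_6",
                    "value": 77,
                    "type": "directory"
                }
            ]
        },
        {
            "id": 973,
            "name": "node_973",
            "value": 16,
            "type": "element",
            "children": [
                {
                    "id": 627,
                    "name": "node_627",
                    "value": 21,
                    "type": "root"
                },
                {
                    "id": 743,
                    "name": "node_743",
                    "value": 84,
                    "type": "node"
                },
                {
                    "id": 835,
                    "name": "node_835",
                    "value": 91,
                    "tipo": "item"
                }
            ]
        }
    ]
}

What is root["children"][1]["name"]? "node_973"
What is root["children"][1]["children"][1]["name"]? "node_743"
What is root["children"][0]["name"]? "node_748"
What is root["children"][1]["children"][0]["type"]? "root"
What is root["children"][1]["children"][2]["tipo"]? "item"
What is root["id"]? 678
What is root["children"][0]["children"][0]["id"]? 6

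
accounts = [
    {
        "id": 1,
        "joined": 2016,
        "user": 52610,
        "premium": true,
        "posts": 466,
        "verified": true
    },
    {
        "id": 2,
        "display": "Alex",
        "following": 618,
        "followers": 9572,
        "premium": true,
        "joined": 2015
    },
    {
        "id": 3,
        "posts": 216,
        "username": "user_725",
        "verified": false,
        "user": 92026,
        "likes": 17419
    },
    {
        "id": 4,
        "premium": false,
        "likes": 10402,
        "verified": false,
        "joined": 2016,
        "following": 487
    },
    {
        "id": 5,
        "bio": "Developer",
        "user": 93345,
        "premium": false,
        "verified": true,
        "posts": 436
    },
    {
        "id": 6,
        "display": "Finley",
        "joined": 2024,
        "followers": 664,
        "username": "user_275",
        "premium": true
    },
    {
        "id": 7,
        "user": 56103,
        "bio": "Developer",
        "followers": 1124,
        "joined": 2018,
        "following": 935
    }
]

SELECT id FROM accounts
[1, 2, 3, 4, 5, 6, 7]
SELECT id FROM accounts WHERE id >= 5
[5, 6, 7]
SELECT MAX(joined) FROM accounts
2024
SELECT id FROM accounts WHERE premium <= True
[1, 2, 4, 5, 6]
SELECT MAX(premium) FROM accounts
True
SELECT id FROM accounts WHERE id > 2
[3, 4, 5, 6, 7]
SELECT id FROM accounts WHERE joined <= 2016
[1, 2, 4]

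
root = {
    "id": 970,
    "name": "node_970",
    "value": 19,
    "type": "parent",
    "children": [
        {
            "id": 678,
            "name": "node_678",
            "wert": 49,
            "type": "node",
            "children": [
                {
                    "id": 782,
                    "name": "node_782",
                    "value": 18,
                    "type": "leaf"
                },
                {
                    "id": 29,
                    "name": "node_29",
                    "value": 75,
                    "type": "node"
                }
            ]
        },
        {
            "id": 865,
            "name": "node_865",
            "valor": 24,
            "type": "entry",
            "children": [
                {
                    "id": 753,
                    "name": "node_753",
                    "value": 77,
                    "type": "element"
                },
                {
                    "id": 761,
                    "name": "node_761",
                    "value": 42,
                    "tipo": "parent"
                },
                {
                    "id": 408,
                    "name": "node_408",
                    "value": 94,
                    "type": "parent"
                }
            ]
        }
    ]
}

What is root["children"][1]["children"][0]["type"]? "element"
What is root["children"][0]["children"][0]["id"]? 782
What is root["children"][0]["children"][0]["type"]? "leaf"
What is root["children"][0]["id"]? 678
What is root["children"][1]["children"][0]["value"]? 77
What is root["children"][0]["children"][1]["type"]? "node"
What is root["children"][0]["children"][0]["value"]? 18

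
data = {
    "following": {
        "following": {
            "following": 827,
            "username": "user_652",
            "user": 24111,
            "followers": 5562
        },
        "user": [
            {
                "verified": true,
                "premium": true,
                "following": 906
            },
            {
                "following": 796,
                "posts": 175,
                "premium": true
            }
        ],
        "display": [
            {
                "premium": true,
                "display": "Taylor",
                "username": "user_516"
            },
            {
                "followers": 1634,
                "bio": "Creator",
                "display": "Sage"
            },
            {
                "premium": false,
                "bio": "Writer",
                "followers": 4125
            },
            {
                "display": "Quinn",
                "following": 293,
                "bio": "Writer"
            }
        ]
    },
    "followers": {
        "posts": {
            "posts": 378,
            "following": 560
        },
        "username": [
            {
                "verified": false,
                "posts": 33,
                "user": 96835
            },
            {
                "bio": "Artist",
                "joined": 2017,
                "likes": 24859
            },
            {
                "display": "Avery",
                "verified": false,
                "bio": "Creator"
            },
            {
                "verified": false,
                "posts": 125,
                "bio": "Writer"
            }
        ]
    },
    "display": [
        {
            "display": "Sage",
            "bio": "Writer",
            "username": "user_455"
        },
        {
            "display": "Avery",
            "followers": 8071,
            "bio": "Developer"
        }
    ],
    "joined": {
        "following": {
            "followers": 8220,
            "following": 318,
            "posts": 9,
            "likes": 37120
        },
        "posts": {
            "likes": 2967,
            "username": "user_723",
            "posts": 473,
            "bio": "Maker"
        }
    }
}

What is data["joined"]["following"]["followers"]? 8220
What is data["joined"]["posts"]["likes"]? 2967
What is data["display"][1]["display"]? "Avery"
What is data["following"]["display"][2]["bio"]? "Writer"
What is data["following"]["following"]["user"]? 24111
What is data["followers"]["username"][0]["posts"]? 33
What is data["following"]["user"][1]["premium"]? True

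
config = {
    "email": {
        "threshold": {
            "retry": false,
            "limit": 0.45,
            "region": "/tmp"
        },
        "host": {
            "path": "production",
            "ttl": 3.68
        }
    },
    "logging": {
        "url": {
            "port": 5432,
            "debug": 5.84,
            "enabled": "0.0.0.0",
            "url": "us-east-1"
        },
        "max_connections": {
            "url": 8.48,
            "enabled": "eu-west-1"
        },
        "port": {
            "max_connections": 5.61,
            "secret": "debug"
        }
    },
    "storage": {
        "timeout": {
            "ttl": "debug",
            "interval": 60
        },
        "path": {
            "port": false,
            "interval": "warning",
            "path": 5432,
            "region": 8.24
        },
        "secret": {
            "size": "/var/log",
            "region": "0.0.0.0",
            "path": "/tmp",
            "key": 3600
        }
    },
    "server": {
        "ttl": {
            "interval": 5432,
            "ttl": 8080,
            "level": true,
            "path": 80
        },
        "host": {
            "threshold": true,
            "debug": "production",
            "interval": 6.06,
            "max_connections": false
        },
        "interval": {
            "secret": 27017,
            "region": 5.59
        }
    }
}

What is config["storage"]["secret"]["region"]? "0.0.0.0"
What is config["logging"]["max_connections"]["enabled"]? "eu-west-1"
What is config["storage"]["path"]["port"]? False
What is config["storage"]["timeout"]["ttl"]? "debug"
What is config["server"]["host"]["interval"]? 6.06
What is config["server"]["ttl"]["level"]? True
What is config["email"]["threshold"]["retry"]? False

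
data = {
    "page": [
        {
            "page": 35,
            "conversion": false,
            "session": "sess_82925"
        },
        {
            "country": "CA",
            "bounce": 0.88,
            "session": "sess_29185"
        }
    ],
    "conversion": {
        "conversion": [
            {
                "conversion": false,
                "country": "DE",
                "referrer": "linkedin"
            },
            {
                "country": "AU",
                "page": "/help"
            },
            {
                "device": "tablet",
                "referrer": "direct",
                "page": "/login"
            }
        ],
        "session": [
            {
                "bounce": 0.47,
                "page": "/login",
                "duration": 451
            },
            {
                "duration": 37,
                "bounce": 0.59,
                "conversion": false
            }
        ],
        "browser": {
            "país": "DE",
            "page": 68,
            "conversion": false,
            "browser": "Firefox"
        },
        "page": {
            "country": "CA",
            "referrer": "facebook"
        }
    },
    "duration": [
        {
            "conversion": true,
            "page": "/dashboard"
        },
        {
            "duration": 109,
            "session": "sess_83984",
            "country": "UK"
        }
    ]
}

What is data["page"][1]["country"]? "CA"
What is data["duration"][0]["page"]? "/dashboard"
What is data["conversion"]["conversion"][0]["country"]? "DE"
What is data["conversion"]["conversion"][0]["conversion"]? False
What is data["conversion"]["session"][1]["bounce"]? 0.59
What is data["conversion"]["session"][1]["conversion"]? False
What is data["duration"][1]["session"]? "sess_83984"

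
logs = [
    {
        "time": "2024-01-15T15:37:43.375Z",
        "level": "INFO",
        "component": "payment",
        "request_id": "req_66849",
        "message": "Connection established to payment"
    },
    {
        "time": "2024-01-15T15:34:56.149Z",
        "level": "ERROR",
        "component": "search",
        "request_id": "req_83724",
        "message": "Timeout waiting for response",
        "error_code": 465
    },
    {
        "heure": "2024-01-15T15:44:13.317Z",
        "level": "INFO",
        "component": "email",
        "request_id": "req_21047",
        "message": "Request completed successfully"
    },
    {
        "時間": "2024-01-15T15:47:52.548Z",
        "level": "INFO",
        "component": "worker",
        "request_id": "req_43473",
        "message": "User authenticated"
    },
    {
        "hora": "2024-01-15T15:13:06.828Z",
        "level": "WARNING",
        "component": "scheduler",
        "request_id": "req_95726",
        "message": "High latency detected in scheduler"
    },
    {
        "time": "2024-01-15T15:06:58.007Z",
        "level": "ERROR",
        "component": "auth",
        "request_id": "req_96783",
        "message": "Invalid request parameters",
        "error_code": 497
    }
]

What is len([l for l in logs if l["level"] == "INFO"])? 3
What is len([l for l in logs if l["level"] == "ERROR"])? 2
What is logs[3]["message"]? "User authenticated"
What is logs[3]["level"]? "INFO"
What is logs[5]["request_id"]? "req_96783"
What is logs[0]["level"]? "INFO"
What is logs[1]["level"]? "ERROR"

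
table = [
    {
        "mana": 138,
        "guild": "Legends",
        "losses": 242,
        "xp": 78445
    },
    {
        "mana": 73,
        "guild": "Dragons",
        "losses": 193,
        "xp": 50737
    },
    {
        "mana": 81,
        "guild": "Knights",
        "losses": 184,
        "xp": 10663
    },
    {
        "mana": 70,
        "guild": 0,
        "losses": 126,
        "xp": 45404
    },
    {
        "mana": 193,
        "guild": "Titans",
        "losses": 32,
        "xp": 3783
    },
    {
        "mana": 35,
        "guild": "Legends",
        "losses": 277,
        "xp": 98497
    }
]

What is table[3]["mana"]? 70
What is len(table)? 6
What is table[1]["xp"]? 50737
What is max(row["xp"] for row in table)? 98497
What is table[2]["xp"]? 10663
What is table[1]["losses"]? 193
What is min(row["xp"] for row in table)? 3783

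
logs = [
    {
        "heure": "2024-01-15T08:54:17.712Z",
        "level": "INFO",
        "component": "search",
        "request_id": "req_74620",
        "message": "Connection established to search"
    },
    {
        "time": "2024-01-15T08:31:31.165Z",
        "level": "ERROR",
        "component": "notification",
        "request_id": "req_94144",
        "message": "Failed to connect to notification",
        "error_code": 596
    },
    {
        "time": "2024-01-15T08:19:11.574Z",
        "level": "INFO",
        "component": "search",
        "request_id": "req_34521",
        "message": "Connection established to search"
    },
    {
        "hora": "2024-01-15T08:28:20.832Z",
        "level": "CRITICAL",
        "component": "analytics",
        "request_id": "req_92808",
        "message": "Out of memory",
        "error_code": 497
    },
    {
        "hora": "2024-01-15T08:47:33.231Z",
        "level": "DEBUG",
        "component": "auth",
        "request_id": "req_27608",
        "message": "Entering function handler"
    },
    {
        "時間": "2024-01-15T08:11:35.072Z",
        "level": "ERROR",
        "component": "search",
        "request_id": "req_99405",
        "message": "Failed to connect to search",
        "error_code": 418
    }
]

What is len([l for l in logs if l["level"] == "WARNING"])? 0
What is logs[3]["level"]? "CRITICAL"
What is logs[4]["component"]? "auth"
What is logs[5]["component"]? "search"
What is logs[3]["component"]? "analytics"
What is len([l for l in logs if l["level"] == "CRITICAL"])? 1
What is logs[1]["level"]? "ERROR"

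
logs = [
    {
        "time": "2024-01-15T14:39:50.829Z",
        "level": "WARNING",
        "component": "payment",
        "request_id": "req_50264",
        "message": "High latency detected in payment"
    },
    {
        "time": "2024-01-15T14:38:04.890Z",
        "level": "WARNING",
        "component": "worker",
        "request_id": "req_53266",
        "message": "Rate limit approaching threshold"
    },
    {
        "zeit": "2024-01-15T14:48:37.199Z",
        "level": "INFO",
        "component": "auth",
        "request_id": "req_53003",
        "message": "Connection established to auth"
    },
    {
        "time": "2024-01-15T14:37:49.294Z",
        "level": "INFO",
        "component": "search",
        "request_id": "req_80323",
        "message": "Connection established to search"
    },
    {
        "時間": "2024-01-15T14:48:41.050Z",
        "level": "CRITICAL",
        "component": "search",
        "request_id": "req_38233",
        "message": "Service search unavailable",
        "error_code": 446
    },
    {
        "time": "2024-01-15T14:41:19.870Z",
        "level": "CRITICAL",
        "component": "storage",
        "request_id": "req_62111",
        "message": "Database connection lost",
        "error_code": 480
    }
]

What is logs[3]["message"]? "Connection established to search"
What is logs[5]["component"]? "storage"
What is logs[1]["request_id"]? "req_53266"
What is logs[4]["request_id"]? "req_38233"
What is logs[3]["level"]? "INFO"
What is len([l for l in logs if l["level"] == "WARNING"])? 2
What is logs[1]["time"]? "2024-01-15T14:38:04.890Z"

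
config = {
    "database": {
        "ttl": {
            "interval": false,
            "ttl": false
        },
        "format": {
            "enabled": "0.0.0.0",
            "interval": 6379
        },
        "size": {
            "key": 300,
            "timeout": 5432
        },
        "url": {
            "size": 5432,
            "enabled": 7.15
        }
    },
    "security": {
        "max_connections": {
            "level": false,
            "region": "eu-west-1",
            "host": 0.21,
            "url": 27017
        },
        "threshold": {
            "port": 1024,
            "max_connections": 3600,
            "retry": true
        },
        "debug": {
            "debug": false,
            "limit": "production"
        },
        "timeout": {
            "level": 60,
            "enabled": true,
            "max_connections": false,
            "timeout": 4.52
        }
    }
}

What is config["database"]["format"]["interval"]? 6379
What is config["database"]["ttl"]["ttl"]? False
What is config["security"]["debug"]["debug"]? False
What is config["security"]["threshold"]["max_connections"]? 3600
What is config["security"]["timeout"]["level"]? 60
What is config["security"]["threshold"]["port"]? 1024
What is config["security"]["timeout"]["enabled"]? True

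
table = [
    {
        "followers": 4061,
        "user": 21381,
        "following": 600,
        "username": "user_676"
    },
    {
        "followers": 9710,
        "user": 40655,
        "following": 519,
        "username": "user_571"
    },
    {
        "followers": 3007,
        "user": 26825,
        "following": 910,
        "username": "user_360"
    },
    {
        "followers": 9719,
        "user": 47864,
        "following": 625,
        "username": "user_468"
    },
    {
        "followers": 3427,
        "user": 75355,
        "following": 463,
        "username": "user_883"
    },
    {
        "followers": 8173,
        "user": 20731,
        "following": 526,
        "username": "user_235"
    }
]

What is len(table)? 6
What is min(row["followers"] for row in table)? 3007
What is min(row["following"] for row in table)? 463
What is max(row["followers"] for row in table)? 9719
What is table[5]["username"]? "user_235"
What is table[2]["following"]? 910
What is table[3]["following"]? 625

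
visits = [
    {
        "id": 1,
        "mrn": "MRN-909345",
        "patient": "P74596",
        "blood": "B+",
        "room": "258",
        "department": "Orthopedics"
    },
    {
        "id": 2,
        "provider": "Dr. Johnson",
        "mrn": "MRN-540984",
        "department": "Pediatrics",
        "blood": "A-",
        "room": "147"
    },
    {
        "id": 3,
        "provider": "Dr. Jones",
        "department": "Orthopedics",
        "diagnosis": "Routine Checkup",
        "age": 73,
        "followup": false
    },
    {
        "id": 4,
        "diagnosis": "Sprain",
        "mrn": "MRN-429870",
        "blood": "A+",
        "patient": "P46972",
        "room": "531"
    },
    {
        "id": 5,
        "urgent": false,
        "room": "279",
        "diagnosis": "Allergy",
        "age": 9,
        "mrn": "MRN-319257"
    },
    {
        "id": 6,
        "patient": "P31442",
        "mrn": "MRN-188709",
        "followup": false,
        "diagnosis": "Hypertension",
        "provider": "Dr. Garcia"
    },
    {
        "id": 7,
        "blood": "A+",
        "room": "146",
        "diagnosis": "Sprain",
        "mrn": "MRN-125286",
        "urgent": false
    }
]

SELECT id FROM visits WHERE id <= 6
[1, 2, 3, 4, 5, 6]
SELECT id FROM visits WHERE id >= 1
[1, 2, 3, 4, 5, 6, 7]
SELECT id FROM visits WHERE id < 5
[1, 2, 3, 4]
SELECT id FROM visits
[1, 2, 3, 4, 5, 6, 7]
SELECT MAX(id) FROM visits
7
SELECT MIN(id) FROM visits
1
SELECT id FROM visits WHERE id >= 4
[4, 5, 6, 7]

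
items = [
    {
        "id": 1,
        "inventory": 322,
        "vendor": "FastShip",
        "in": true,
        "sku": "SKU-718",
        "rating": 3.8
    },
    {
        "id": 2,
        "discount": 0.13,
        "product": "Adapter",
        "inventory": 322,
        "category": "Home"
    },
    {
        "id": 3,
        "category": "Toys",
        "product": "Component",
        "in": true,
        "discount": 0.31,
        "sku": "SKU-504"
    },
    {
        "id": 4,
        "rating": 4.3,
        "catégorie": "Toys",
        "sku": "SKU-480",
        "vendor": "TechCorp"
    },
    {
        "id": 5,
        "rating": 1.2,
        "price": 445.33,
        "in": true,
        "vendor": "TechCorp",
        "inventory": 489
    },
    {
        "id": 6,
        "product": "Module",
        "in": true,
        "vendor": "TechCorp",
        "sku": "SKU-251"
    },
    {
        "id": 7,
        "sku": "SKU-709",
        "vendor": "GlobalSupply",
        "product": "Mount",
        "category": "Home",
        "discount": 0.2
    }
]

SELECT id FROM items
[1, 2, 3, 4, 5, 6, 7]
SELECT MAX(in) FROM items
True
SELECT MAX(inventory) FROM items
489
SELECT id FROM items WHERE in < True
[]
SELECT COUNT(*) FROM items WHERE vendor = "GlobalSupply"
1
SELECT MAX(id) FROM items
7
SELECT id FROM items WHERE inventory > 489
[]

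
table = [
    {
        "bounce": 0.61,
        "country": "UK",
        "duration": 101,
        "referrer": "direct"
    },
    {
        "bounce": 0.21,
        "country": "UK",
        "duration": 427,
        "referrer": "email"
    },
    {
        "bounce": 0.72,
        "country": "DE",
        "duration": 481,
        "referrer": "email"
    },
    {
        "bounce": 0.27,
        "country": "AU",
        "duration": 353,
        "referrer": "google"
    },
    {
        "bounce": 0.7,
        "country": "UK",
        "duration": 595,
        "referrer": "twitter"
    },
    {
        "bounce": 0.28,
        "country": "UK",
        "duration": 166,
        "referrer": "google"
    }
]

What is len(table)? 6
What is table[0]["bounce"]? 0.61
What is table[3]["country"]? "AU"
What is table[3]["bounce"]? 0.27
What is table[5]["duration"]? 166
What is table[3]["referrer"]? "google"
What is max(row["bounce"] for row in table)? 0.72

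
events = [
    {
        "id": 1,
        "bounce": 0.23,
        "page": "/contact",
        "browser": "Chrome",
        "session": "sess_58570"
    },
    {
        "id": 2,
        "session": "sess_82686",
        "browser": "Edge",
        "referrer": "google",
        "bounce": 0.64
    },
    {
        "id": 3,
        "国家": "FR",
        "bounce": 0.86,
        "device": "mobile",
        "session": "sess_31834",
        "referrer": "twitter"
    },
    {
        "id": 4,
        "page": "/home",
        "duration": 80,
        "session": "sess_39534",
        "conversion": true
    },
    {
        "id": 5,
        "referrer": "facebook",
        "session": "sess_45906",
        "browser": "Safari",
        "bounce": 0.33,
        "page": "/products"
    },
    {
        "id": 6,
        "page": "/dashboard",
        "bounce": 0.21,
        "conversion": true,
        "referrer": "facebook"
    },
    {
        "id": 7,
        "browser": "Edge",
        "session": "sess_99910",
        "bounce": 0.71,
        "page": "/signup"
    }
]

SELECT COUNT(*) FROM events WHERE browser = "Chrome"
1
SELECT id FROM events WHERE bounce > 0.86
[]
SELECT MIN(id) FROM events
1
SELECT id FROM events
[1, 2, 3, 4, 5, 6, 7]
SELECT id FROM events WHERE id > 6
[7]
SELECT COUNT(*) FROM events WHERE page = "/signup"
1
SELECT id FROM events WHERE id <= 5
[1, 2, 3, 4, 5]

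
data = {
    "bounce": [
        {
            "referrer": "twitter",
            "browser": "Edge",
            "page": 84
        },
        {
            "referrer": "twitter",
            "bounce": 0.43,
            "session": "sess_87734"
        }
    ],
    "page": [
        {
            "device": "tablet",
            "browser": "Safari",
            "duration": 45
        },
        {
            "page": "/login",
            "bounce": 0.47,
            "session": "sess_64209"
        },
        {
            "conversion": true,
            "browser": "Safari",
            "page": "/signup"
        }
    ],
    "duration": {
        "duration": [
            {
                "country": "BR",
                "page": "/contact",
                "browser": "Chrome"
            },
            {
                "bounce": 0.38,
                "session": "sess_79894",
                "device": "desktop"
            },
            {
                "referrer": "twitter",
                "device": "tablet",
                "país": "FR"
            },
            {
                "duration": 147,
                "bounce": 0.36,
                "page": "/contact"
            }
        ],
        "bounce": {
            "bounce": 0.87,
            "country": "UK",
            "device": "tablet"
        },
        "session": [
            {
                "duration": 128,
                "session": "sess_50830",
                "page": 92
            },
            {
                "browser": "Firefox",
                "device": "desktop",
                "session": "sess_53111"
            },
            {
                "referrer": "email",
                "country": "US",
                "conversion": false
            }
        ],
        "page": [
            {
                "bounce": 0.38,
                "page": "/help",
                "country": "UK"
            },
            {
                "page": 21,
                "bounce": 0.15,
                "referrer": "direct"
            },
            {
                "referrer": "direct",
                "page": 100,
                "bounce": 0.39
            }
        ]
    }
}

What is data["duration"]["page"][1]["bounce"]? 0.15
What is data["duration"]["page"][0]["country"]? "UK"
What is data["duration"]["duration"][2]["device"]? "tablet"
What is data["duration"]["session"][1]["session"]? "sess_53111"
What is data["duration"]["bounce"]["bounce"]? 0.87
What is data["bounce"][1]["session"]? "sess_87734"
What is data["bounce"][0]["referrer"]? "twitter"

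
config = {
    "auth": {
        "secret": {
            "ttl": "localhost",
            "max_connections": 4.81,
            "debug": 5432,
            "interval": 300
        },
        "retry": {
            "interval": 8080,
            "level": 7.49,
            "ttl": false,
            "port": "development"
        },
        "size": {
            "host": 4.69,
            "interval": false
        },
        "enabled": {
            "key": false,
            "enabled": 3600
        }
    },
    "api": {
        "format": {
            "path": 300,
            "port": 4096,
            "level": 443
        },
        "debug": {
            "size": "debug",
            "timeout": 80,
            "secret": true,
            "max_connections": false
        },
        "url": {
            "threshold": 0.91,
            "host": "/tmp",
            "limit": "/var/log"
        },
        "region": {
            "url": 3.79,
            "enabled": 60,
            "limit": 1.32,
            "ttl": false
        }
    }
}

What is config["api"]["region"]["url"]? 3.79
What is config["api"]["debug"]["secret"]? True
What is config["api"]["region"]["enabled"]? 60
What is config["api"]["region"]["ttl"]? False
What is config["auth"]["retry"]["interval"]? 8080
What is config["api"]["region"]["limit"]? 1.32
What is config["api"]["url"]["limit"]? "/var/log"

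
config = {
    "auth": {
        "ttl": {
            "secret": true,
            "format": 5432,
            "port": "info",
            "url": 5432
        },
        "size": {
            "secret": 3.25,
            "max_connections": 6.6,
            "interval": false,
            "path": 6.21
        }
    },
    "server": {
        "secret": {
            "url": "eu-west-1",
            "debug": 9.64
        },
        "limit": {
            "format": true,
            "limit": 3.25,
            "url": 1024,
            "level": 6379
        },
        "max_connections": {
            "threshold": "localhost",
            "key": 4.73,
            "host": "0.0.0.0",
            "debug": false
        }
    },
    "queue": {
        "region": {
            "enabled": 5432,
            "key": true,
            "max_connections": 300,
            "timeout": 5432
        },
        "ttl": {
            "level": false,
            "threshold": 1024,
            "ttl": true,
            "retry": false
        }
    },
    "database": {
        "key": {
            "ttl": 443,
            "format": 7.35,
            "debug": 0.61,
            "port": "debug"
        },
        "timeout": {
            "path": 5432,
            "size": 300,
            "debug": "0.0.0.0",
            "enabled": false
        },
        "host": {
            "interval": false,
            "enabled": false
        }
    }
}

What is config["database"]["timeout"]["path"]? 5432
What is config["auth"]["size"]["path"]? 6.21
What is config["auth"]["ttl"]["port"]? "info"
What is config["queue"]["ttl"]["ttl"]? True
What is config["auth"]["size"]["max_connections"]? 6.6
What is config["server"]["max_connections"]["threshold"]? "localhost"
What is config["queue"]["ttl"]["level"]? False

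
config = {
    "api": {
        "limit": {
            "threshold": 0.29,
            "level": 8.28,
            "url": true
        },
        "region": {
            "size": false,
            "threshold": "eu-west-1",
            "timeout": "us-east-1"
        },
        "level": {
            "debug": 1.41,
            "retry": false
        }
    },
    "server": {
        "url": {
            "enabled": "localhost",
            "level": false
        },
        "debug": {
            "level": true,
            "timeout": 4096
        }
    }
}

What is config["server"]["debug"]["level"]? True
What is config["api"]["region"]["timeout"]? "us-east-1"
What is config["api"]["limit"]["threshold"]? 0.29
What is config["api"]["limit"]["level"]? 8.28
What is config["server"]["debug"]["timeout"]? 4096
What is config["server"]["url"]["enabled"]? "localhost"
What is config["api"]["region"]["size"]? False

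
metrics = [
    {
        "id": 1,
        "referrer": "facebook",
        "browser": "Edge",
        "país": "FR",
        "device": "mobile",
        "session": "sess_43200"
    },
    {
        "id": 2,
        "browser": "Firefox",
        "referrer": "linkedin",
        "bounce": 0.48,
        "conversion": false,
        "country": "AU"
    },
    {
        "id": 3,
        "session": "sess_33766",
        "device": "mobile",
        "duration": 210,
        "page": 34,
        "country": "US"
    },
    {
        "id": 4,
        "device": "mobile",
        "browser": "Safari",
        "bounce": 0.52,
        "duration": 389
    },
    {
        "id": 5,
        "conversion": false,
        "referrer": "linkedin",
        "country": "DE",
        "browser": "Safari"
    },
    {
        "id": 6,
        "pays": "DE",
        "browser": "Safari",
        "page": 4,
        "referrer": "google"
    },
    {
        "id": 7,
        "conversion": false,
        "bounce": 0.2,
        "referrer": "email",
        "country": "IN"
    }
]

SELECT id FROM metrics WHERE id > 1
[2, 3, 4, 5, 6, 7]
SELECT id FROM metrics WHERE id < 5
[1, 2, 3, 4]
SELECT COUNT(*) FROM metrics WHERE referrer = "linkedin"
2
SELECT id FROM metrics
[1, 2, 3, 4, 5, 6, 7]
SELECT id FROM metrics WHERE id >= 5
[5, 6, 7]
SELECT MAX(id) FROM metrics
7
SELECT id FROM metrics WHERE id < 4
[1, 2, 3]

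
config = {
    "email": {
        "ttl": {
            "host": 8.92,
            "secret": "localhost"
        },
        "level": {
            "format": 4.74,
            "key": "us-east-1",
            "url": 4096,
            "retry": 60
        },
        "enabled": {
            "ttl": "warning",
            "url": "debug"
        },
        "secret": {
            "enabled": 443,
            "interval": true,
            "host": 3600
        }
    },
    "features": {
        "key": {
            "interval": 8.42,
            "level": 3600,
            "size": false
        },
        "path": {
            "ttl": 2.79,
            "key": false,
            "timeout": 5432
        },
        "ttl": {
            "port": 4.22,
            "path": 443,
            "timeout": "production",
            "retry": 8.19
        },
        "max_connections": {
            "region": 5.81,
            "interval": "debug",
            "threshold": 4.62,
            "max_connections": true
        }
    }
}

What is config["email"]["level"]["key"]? "us-east-1"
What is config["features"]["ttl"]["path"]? 443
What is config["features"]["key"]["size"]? False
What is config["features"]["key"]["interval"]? 8.42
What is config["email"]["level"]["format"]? 4.74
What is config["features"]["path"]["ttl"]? 2.79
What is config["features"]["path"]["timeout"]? 5432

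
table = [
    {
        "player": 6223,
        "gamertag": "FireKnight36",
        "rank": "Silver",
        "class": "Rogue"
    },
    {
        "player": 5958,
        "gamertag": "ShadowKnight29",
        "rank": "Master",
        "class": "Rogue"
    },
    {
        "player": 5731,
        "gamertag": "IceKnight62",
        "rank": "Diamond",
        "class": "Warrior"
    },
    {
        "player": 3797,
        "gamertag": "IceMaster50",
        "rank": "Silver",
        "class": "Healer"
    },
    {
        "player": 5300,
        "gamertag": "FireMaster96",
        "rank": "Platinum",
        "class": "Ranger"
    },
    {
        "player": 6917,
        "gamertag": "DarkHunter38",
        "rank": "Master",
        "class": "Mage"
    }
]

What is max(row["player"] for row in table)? 6917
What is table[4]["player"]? 5300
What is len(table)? 6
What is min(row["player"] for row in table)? 3797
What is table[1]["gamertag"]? "ShadowKnight29"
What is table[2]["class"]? "Warrior"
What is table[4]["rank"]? "Platinum"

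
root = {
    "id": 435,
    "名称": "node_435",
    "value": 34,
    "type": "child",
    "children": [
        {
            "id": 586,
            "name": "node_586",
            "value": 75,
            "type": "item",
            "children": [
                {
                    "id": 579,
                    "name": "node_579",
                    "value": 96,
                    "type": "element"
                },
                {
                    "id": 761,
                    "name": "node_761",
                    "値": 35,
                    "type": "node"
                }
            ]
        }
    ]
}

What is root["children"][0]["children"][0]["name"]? "node_579"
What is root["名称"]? "node_435"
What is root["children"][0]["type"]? "item"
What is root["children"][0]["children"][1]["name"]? "node_761"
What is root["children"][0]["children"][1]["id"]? 761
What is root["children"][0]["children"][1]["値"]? 35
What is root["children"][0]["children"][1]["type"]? "node"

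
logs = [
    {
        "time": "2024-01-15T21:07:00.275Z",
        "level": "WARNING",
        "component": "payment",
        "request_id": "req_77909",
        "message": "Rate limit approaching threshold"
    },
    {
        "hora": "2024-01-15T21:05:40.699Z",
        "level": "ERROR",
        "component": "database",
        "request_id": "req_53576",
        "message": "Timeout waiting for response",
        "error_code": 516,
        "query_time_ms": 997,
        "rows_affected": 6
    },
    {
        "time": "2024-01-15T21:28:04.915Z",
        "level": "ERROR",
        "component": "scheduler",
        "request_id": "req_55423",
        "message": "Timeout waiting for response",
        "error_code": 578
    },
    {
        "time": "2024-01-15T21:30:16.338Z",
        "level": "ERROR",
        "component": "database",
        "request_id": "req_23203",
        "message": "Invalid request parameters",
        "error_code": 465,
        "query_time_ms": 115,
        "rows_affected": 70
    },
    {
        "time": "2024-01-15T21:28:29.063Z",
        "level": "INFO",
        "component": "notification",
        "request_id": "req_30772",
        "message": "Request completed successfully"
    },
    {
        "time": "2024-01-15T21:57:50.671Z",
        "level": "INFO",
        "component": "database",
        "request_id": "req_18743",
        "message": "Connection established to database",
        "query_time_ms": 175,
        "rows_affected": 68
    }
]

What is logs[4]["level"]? "INFO"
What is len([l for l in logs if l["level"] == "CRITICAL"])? 0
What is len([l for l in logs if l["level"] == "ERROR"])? 3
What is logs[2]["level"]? "ERROR"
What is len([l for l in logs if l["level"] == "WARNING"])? 1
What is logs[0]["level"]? "WARNING"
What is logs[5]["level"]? "INFO"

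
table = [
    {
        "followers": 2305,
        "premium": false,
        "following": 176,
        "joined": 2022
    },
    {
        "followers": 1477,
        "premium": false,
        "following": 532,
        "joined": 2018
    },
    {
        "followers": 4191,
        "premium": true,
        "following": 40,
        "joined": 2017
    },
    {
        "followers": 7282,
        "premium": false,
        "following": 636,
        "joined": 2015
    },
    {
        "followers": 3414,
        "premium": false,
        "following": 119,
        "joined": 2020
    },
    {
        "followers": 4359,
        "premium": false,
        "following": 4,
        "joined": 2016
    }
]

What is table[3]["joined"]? 2015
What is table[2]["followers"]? 4191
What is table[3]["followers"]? 7282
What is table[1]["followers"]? 1477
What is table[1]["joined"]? 2018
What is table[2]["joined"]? 2017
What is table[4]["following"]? 119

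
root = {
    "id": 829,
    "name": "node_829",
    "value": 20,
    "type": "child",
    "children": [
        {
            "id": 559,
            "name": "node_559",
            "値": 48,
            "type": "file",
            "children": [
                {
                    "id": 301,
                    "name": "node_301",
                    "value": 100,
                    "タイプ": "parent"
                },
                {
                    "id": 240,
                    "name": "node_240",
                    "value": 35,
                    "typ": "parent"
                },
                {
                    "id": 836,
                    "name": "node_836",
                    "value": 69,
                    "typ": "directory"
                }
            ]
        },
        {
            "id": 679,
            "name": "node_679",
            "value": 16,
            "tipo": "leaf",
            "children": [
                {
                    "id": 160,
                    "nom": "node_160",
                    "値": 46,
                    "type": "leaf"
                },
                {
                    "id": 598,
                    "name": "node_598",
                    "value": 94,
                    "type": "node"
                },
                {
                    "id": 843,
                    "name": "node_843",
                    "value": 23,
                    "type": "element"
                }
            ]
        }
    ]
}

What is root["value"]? 20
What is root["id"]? 829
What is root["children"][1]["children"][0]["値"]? 46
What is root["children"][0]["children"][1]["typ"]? "parent"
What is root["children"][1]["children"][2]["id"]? 843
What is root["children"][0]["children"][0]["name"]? "node_301"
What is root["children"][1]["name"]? "node_679"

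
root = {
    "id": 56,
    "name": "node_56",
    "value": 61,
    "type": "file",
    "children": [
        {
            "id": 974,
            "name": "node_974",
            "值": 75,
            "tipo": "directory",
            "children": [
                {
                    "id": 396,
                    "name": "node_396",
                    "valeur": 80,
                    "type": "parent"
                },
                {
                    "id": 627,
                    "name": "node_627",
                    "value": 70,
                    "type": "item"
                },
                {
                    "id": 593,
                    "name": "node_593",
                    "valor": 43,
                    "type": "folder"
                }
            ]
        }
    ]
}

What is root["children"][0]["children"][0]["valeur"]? 80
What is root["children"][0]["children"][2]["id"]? 593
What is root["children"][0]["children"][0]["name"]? "node_396"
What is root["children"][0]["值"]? 75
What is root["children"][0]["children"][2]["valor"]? 43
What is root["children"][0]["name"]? "node_974"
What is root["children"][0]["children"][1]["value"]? 70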